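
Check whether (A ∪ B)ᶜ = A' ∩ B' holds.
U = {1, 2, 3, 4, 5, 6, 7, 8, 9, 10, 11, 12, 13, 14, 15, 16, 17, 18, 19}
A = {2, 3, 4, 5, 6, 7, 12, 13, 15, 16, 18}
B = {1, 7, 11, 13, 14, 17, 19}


LHS: A ∪ B = {1, 2, 3, 4, 5, 6, 7, 11, 12, 13, 14, 15, 16, 17, 18, 19}
(A ∪ B)' = U \ (A ∪ B) = {8, 9, 10}
A' = {1, 8, 9, 10, 11, 14, 17, 19}, B' = {2, 3, 4, 5, 6, 8, 9, 10, 12, 15, 16, 18}
Claimed RHS: A' ∩ B' = {8, 9, 10}
Identity is VALID: LHS = RHS = {8, 9, 10} ✓

Identity is valid. (A ∪ B)' = A' ∩ B' = {8, 9, 10}


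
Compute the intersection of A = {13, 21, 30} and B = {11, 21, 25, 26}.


A ∩ B = elements in both A and B
A = {13, 21, 30}
B = {11, 21, 25, 26}
A ∩ B = {21}

A ∩ B = {21}


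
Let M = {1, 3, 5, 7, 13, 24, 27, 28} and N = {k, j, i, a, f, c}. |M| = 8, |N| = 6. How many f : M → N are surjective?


n = |M| = 8, k = |N| = 6. Surjections via inclusion-exclusion:
S(n,k) = Σ(-1)^i × C(k,i) × (k-i)^n, i=0 to k
i=0: (-1)^0×C(6,0)×6^8 = 1679616
i=1: (-1)^1×C(6,1)×5^8 = -2343750
i=2: (-1)^2×C(6,2)×4^8 = 983040
i=3: (-1)^3×C(6,3)×3^8 = -131220
i=4: (-1)^4×C(6,4)×2^8 = 3840
i=5: (-1)^5×C(6,5)×1^8 = -6
i=6: (-1)^6×C(6,6)×0^8 = 0
Total = 191520

Number of surjections = 191520


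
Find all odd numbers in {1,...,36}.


Checking each candidate:
Condition: odd numbers in {1,...,36}
Result = {1, 3, 5, 7, 9, 11, 13, 15, 17, 19, 21, 23, 25, 27, 29, 31, 33, 35}

{1, 3, 5, 7, 9, 11, 13, 15, 17, 19, 21, 23, 25, 27, 29, 31, 33, 35}


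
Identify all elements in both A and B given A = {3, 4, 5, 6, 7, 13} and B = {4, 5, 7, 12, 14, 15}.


A = {3, 4, 5, 6, 7, 13}
B = {4, 5, 7, 12, 14, 15}
Region: in both A and B
Elements: {4, 5, 7}

Elements in both A and B: {4, 5, 7}


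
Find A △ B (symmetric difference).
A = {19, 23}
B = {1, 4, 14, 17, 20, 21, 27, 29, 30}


A △ B = (A \ B) ∪ (B \ A) = elements in exactly one of A or B
A \ B = {19, 23}
B \ A = {1, 4, 14, 17, 20, 21, 27, 29, 30}
A △ B = {1, 4, 14, 17, 19, 20, 21, 23, 27, 29, 30}

A △ B = {1, 4, 14, 17, 19, 20, 21, 23, 27, 29, 30}


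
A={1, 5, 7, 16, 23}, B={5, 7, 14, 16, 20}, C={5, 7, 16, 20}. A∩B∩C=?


A ∩ B = {5, 7, 16}
(A ∩ B) ∩ C = {5, 7, 16}

A ∩ B ∩ C = {5, 7, 16}


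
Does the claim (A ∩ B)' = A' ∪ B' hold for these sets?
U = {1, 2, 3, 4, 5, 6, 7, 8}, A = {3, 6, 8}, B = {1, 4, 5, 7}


LHS: A ∩ B = ∅
(A ∩ B)' = U \ (A ∩ B) = {1, 2, 3, 4, 5, 6, 7, 8}
A' = {1, 2, 4, 5, 7}, B' = {2, 3, 6, 8}
Claimed RHS: A' ∪ B' = {1, 2, 3, 4, 5, 6, 7, 8}
Identity is VALID: LHS = RHS = {1, 2, 3, 4, 5, 6, 7, 8} ✓

Identity is valid. (A ∩ B)' = A' ∪ B' = {1, 2, 3, 4, 5, 6, 7, 8}


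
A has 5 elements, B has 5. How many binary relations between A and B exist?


A relation from A to B is any subset of A × B.
|A × B| = 5 × 5 = 25
# relations = 2^|A × B| = 2^25 = 33554432

Number of relations = 33554432


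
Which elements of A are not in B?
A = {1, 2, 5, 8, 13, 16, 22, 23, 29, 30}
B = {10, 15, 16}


A \ B = elements in A but not in B
A = {1, 2, 5, 8, 13, 16, 22, 23, 29, 30}
B = {10, 15, 16}
Remove from A any elements in B
A \ B = {1, 2, 5, 8, 13, 22, 23, 29, 30}

A \ B = {1, 2, 5, 8, 13, 22, 23, 29, 30}


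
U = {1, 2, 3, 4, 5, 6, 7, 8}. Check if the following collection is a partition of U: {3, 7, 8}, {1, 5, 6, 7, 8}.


A partition requires: (1) non-empty parts, (2) pairwise disjoint, (3) union = U
Parts: {3, 7, 8}, {1, 5, 6, 7, 8}
Union of parts: {1, 3, 5, 6, 7, 8}
U = {1, 2, 3, 4, 5, 6, 7, 8}
All non-empty? True
Pairwise disjoint? False
Covers U? False

No, not a valid partition


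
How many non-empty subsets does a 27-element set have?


Total subsets = 2^n = 2^27 = 134217728
Non-empty subsets exclude the empty set: 2^n - 1
= 134217728 - 1
= 134217727

Number of non-empty subsets = 134217727


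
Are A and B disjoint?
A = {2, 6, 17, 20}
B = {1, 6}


Disjoint means A ∩ B = ∅.
A ∩ B = {6}
A ∩ B ≠ ∅, so A and B are NOT disjoint.

No, A and B are not disjoint (A ∩ B = {6})


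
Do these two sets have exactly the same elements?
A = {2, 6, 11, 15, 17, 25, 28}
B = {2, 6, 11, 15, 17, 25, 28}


Two sets are equal iff they have exactly the same elements.
A = {2, 6, 11, 15, 17, 25, 28}
B = {2, 6, 11, 15, 17, 25, 28}
Same elements → A = B

Yes, A = B


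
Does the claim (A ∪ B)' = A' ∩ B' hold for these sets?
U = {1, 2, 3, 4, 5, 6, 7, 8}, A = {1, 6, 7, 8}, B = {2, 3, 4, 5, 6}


LHS: A ∪ B = {1, 2, 3, 4, 5, 6, 7, 8}
(A ∪ B)' = U \ (A ∪ B) = ∅
A' = {2, 3, 4, 5}, B' = {1, 7, 8}
Claimed RHS: A' ∩ B' = ∅
Identity is VALID: LHS = RHS = ∅ ✓

Identity is valid. (A ∪ B)' = A' ∩ B' = ∅


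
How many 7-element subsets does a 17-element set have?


C(n,k) = n! / (k!(n-k)!)
C(17,7) = 17! / (7!10!)
= 19448

C(17,7) = 19448


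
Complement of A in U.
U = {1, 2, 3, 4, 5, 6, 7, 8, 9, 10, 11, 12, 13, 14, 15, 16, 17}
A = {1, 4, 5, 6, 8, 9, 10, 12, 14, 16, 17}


Aᶜ = U \ A = elements in U but not in A
U = {1, 2, 3, 4, 5, 6, 7, 8, 9, 10, 11, 12, 13, 14, 15, 16, 17}
A = {1, 4, 5, 6, 8, 9, 10, 12, 14, 16, 17}
Aᶜ = {2, 3, 7, 11, 13, 15}

Aᶜ = {2, 3, 7, 11, 13, 15}


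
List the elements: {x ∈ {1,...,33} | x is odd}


Checking each candidate:
Condition: odd numbers in {1,...,33}
Result = {1, 3, 5, 7, 9, 11, 13, 15, 17, 19, 21, 23, 25, 27, 29, 31, 33}

{1, 3, 5, 7, 9, 11, 13, 15, 17, 19, 21, 23, 25, 27, 29, 31, 33}


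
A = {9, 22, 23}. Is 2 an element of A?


A = {9, 22, 23}
Checking if 2 is in A
2 is not in A → False

2 ∉ A


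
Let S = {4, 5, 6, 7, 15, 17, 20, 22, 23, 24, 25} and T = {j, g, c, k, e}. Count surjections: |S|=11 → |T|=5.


n = |S| = 11, k = |T| = 5. Surjections via inclusion-exclusion:
S(n,k) = Σ(-1)^i × C(k,i) × (k-i)^n, i=0 to k
i=0: (-1)^0×C(5,0)×5^11 = 48828125
i=1: (-1)^1×C(5,1)×4^11 = -20971520
i=2: (-1)^2×C(5,2)×3^11 = 1771470
i=3: (-1)^3×C(5,3)×2^11 = -20480
i=4: (-1)^4×C(5,4)×1^11 = 5
i=5: (-1)^5×C(5,5)×0^11 = 0
Total = 29607600

Number of surjections = 29607600


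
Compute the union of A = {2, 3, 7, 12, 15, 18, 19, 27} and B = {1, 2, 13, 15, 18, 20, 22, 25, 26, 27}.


A ∪ B = all elements in A or B (or both)
A = {2, 3, 7, 12, 15, 18, 19, 27}
B = {1, 2, 13, 15, 18, 20, 22, 25, 26, 27}
A ∪ B = {1, 2, 3, 7, 12, 13, 15, 18, 19, 20, 22, 25, 26, 27}

A ∪ B = {1, 2, 3, 7, 12, 13, 15, 18, 19, 20, 22, 25, 26, 27}


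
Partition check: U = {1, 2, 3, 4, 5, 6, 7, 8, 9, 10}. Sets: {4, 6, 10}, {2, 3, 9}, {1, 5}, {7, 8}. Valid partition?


A partition requires: (1) non-empty parts, (2) pairwise disjoint, (3) union = U
Parts: {4, 6, 10}, {2, 3, 9}, {1, 5}, {7, 8}
Union of parts: {1, 2, 3, 4, 5, 6, 7, 8, 9, 10}
U = {1, 2, 3, 4, 5, 6, 7, 8, 9, 10}
All non-empty? True
Pairwise disjoint? True
Covers U? True

Yes, valid partition


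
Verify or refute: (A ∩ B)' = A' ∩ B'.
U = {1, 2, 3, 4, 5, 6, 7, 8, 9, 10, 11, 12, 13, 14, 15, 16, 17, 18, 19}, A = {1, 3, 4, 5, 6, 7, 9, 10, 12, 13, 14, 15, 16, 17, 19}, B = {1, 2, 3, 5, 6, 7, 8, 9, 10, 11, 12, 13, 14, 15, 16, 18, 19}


LHS: A ∩ B = {1, 3, 5, 6, 7, 9, 10, 12, 13, 14, 15, 16, 19}
(A ∩ B)' = U \ (A ∩ B) = {2, 4, 8, 11, 17, 18}
A' = {2, 8, 11, 18}, B' = {4, 17}
Claimed RHS: A' ∩ B' = ∅
Identity is INVALID: LHS = {2, 4, 8, 11, 17, 18} but the RHS claimed here equals ∅. The correct form is (A ∩ B)' = A' ∪ B'.

Identity is invalid: (A ∩ B)' = {2, 4, 8, 11, 17, 18} but A' ∩ B' = ∅. The correct De Morgan law is (A ∩ B)' = A' ∪ B'.


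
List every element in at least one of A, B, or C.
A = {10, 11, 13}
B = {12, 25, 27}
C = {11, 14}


A ∪ B = {10, 11, 12, 13, 25, 27}
(A ∪ B) ∪ C = {10, 11, 12, 13, 14, 25, 27}

A ∪ B ∪ C = {10, 11, 12, 13, 14, 25, 27}


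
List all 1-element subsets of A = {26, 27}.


|A| = 2, so A has C(2,1) = 2 subsets of size 1.
Enumerate by choosing 1 elements from A at a time:
{26}, {27}

1-element subsets (2 total): {26}, {27}


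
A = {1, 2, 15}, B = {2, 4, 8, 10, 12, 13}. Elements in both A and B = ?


A = {1, 2, 15}
B = {2, 4, 8, 10, 12, 13}
Region: in both A and B
Elements: {2}

Elements in both A and B: {2}


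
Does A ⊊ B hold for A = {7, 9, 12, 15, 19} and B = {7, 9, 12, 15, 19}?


A ⊂ B requires: A ⊆ B AND A ≠ B.
A ⊆ B? Yes
A = B? Yes
A = B, so A is not a PROPER subset.

No, A is not a proper subset of B


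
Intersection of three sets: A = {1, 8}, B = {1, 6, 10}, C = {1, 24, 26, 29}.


A ∩ B = {1}
(A ∩ B) ∩ C = {1}

A ∩ B ∩ C = {1}


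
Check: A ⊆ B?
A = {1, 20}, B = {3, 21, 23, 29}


A ⊆ B means every element of A is in B.
Elements in A not in B: {1, 20}
So A ⊄ B.

No, A ⊄ B


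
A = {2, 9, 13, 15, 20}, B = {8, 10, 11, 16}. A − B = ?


A \ B = elements in A but not in B
A = {2, 9, 13, 15, 20}
B = {8, 10, 11, 16}
Remove from A any elements in B
A \ B = {2, 9, 13, 15, 20}

A \ B = {2, 9, 13, 15, 20}


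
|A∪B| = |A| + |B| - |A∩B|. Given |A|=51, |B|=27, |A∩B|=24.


|A ∪ B| = |A| + |B| - |A ∩ B|
= 51 + 27 - 24
= 54

|A ∪ B| = 54


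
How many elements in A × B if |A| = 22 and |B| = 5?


|A × B| = |A| × |B|
= 22 × 5
= 110

|A × B| = 110


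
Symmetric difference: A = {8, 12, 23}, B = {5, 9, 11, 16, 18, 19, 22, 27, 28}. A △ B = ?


A △ B = (A \ B) ∪ (B \ A) = elements in exactly one of A or B
A \ B = {8, 12, 23}
B \ A = {5, 9, 11, 16, 18, 19, 22, 27, 28}
A △ B = {5, 8, 9, 11, 12, 16, 18, 19, 22, 23, 27, 28}

A △ B = {5, 8, 9, 11, 12, 16, 18, 19, 22, 23, 27, 28}


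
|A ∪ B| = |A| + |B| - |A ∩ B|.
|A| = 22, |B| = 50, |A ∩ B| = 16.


|A ∪ B| = |A| + |B| - |A ∩ B|
= 22 + 50 - 16
= 56

|A ∪ B| = 56


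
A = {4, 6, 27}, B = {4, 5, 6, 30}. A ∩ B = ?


A ∩ B = elements in both A and B
A = {4, 6, 27}
B = {4, 5, 6, 30}
A ∩ B = {4, 6}

A ∩ B = {4, 6}


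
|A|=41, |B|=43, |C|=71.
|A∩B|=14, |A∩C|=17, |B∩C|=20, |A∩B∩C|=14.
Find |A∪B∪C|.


|A∪B∪C| = |A|+|B|+|C| - |A∩B|-|A∩C|-|B∩C| + |A∩B∩C|
= 41+43+71 - 14-17-20 + 14
= 155 - 51 + 14
= 118

|A ∪ B ∪ C| = 118


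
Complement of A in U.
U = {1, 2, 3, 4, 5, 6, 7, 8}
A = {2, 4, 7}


Aᶜ = U \ A = elements in U but not in A
U = {1, 2, 3, 4, 5, 6, 7, 8}
A = {2, 4, 7}
Aᶜ = {1, 3, 5, 6, 8}

Aᶜ = {1, 3, 5, 6, 8}


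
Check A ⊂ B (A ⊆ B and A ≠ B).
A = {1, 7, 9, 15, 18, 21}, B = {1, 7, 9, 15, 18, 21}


A ⊂ B requires: A ⊆ B AND A ≠ B.
A ⊆ B? Yes
A = B? Yes
A = B, so A is not a PROPER subset.

No, A is not a proper subset of B


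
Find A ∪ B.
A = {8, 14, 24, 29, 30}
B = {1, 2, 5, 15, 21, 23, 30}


A ∪ B = all elements in A or B (or both)
A = {8, 14, 24, 29, 30}
B = {1, 2, 5, 15, 21, 23, 30}
A ∪ B = {1, 2, 5, 8, 14, 15, 21, 23, 24, 29, 30}

A ∪ B = {1, 2, 5, 8, 14, 15, 21, 23, 24, 29, 30}


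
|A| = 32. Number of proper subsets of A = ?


Total subsets = 2^n = 2^32 = 4294967296
Proper subsets exclude the set itself: 2^n - 1
= 4294967296 - 1
= 4294967295

Number of proper subsets = 4294967295


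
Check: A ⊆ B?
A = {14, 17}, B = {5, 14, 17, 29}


A ⊆ B means every element of A is in B.
All elements of A are in B.
So A ⊆ B.

Yes, A ⊆ B


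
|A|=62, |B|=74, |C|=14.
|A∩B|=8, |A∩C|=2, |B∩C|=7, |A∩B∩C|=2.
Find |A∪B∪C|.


|A∪B∪C| = |A|+|B|+|C| - |A∩B|-|A∩C|-|B∩C| + |A∩B∩C|
= 62+74+14 - 8-2-7 + 2
= 150 - 17 + 2
= 135

|A ∪ B ∪ C| = 135


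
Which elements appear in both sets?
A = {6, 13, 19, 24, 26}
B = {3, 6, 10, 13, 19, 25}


A ∩ B = elements in both A and B
A = {6, 13, 19, 24, 26}
B = {3, 6, 10, 13, 19, 25}
A ∩ B = {6, 13, 19}

A ∩ B = {6, 13, 19}


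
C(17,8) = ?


C(n,k) = n! / (k!(n-k)!)
C(17,8) = 17! / (8!9!)
= 24310

C(17,8) = 24310


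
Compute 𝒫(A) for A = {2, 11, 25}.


|A| = 3, so |P(A)| = 2^3 = 8
Enumerate subsets by cardinality (0 to 3):
∅, {2}, {11}, {25}, {2, 11}, {2, 25}, {11, 25}, {2, 11, 25}

P(A) has 8 subsets: ∅, {2}, {11}, {25}, {2, 11}, {2, 25}, {11, 25}, {2, 11, 25}


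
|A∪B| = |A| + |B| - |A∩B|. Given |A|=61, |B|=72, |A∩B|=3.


|A ∪ B| = |A| + |B| - |A ∩ B|
= 61 + 72 - 3
= 130

|A ∪ B| = 130


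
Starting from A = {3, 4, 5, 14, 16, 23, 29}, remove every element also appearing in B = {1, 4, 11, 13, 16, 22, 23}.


A \ B = elements in A but not in B
A = {3, 4, 5, 14, 16, 23, 29}
B = {1, 4, 11, 13, 16, 22, 23}
Remove from A any elements in B
A \ B = {3, 5, 14, 29}

A \ B = {3, 5, 14, 29}


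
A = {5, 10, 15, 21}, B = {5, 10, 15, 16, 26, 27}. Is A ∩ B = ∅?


Disjoint means A ∩ B = ∅.
A ∩ B = {5, 10, 15}
A ∩ B ≠ ∅, so A and B are NOT disjoint.

No, A and B are not disjoint (A ∩ B = {5, 10, 15})


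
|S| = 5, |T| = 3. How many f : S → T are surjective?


n = |S| = 5, k = |T| = 3. Surjections via inclusion-exclusion:
S(n,k) = Σ(-1)^i × C(k,i) × (k-i)^n, i=0 to k
i=0: (-1)^0×C(3,0)×3^5 = 243
i=1: (-1)^1×C(3,1)×2^5 = -96
i=2: (-1)^2×C(3,2)×1^5 = 3
i=3: (-1)^3×C(3,3)×0^5 = 0
Total = 150

Number of surjections = 150


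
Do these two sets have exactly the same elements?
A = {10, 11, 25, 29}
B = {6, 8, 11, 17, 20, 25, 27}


Two sets are equal iff they have exactly the same elements.
A = {10, 11, 25, 29}
B = {6, 8, 11, 17, 20, 25, 27}
Differences: {6, 8, 10, 17, 20, 27, 29}
A ≠ B

No, A ≠ B


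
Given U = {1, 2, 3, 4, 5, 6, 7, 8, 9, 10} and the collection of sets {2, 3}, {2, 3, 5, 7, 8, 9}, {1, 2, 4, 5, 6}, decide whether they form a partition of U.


A partition requires: (1) non-empty parts, (2) pairwise disjoint, (3) union = U
Parts: {2, 3}, {2, 3, 5, 7, 8, 9}, {1, 2, 4, 5, 6}
Union of parts: {1, 2, 3, 4, 5, 6, 7, 8, 9}
U = {1, 2, 3, 4, 5, 6, 7, 8, 9, 10}
All non-empty? True
Pairwise disjoint? False
Covers U? False

No, not a valid partition


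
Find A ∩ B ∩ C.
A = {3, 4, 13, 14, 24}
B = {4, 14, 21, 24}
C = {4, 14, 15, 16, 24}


A ∩ B = {4, 14, 24}
(A ∩ B) ∩ C = {4, 14, 24}

A ∩ B ∩ C = {4, 14, 24}


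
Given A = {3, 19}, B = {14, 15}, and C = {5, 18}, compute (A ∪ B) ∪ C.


A ∪ B = {3, 14, 15, 19}
(A ∪ B) ∪ C = {3, 5, 14, 15, 18, 19}

A ∪ B ∪ C = {3, 5, 14, 15, 18, 19}


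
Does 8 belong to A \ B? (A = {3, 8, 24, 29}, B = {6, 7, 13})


A = {3, 8, 24, 29}, B = {6, 7, 13}
A \ B = elements in A but not in B
A \ B = {3, 8, 24, 29}
Checking if 8 ∈ A \ B
8 is in A \ B → True

8 ∈ A \ B


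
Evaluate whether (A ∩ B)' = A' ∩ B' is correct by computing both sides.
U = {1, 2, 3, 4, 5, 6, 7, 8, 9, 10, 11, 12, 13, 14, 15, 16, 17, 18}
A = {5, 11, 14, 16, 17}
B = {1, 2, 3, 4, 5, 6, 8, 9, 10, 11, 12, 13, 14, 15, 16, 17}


LHS: A ∩ B = {5, 11, 14, 16, 17}
(A ∩ B)' = U \ (A ∩ B) = {1, 2, 3, 4, 6, 7, 8, 9, 10, 12, 13, 15, 18}
A' = {1, 2, 3, 4, 6, 7, 8, 9, 10, 12, 13, 15, 18}, B' = {7, 18}
Claimed RHS: A' ∩ B' = {7, 18}
Identity is INVALID: LHS = {1, 2, 3, 4, 6, 7, 8, 9, 10, 12, 13, 15, 18} but the RHS claimed here equals {7, 18}. The correct form is (A ∩ B)' = A' ∪ B'.

Identity is invalid: (A ∩ B)' = {1, 2, 3, 4, 6, 7, 8, 9, 10, 12, 13, 15, 18} but A' ∩ B' = {7, 18}. The correct De Morgan law is (A ∩ B)' = A' ∪ B'.


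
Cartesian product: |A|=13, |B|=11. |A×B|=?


|A × B| = |A| × |B|
= 13 × 11
= 143

|A × B| = 143


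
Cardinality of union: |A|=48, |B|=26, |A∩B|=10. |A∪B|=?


|A ∪ B| = |A| + |B| - |A ∩ B|
= 48 + 26 - 10
= 64

|A ∪ B| = 64


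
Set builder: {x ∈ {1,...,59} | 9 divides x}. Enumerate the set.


Checking each candidate:
Condition: multiples of 9 in {1,...,59}
Result = {9, 18, 27, 36, 45, 54}

{9, 18, 27, 36, 45, 54}


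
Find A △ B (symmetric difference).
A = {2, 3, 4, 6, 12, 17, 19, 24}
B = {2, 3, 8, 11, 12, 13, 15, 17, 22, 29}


A △ B = (A \ B) ∪ (B \ A) = elements in exactly one of A or B
A \ B = {4, 6, 19, 24}
B \ A = {8, 11, 13, 15, 22, 29}
A △ B = {4, 6, 8, 11, 13, 15, 19, 22, 24, 29}

A △ B = {4, 6, 8, 11, 13, 15, 19, 22, 24, 29}


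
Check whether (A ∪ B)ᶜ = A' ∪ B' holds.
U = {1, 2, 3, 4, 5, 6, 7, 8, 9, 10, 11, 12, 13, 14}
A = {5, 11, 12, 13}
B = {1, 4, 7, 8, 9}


LHS: A ∪ B = {1, 4, 5, 7, 8, 9, 11, 12, 13}
(A ∪ B)' = U \ (A ∪ B) = {2, 3, 6, 10, 14}
A' = {1, 2, 3, 4, 6, 7, 8, 9, 10, 14}, B' = {2, 3, 5, 6, 10, 11, 12, 13, 14}
Claimed RHS: A' ∪ B' = {1, 2, 3, 4, 5, 6, 7, 8, 9, 10, 11, 12, 13, 14}
Identity is INVALID: LHS = {2, 3, 6, 10, 14} but the RHS claimed here equals {1, 2, 3, 4, 5, 6, 7, 8, 9, 10, 11, 12, 13, 14}. The correct form is (A ∪ B)' = A' ∩ B'.

Identity is invalid: (A ∪ B)' = {2, 3, 6, 10, 14} but A' ∪ B' = {1, 2, 3, 4, 5, 6, 7, 8, 9, 10, 11, 12, 13, 14}. The correct De Morgan law is (A ∪ B)' = A' ∩ B'.


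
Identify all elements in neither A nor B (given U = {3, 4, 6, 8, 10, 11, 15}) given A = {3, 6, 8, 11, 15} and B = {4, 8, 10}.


A = {3, 6, 8, 11, 15}
B = {4, 8, 10}
Region: in neither A nor B (given U = {3, 4, 6, 8, 10, 11, 15})
Elements: ∅

Elements in neither A nor B (given U = {3, 4, 6, 8, 10, 11, 15}): ∅


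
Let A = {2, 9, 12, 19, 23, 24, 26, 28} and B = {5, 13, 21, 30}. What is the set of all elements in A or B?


A ∪ B = all elements in A or B (or both)
A = {2, 9, 12, 19, 23, 24, 26, 28}
B = {5, 13, 21, 30}
A ∪ B = {2, 5, 9, 12, 13, 19, 21, 23, 24, 26, 28, 30}

A ∪ B = {2, 5, 9, 12, 13, 19, 21, 23, 24, 26, 28, 30}


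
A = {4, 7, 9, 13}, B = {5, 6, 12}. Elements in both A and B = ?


A = {4, 7, 9, 13}
B = {5, 6, 12}
Region: in both A and B
Elements: ∅

Elements in both A and B: ∅


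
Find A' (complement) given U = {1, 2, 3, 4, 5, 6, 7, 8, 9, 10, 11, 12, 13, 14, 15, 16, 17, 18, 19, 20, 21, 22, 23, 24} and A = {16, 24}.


Aᶜ = U \ A = elements in U but not in A
U = {1, 2, 3, 4, 5, 6, 7, 8, 9, 10, 11, 12, 13, 14, 15, 16, 17, 18, 19, 20, 21, 22, 23, 24}
A = {16, 24}
Aᶜ = {1, 2, 3, 4, 5, 6, 7, 8, 9, 10, 11, 12, 13, 14, 15, 17, 18, 19, 20, 21, 22, 23}

Aᶜ = {1, 2, 3, 4, 5, 6, 7, 8, 9, 10, 11, 12, 13, 14, 15, 17, 18, 19, 20, 21, 22, 23}


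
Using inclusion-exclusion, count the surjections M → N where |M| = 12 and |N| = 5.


n = |M| = 12, k = |N| = 5. Surjections via inclusion-exclusion:
S(n,k) = Σ(-1)^i × C(k,i) × (k-i)^n, i=0 to k
i=0: (-1)^0×C(5,0)×5^12 = 244140625
i=1: (-1)^1×C(5,1)×4^12 = -83886080
i=2: (-1)^2×C(5,2)×3^12 = 5314410
i=3: (-1)^3×C(5,3)×2^12 = -40960
i=4: (-1)^4×C(5,4)×1^12 = 5
i=5: (-1)^5×C(5,5)×0^12 = 0
Total = 165528000

Number of surjections = 165528000


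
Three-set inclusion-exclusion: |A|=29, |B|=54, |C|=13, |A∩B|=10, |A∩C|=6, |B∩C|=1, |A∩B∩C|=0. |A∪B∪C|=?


|A∪B∪C| = |A|+|B|+|C| - |A∩B|-|A∩C|-|B∩C| + |A∩B∩C|
= 29+54+13 - 10-6-1 + 0
= 96 - 17 + 0
= 79

|A ∪ B ∪ C| = 79


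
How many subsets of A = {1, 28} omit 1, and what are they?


A subset of A that omits 1 is a subset of A \ {1}, so there are 2^(n-1) = 2^1 = 2 of them.
Subsets excluding 1: ∅, {28}

Subsets excluding 1 (2 total): ∅, {28}


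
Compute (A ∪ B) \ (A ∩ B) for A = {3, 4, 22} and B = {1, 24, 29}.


A △ B = (A \ B) ∪ (B \ A) = elements in exactly one of A or B
A \ B = {3, 4, 22}
B \ A = {1, 24, 29}
A △ B = {1, 3, 4, 22, 24, 29}

A △ B = {1, 3, 4, 22, 24, 29}


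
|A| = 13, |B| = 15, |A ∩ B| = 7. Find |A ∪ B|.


|A ∪ B| = |A| + |B| - |A ∩ B|
= 13 + 15 - 7
= 21

|A ∪ B| = 21


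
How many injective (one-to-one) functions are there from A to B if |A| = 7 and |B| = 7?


An injection sends each of |A| = 7 inputs to a distinct output in B.
# injections = |B|·(|B|-1)·…·(|B|-|A|+1) = 7! / (7 - 7)!
= 7 × 6 × 5 × 4 × 3 × 2 × 1
= 5040

Number of injections = 5040


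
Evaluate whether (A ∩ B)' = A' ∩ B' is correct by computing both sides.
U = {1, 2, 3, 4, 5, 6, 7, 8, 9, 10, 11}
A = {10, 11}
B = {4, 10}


LHS: A ∩ B = {10}
(A ∩ B)' = U \ (A ∩ B) = {1, 2, 3, 4, 5, 6, 7, 8, 9, 11}
A' = {1, 2, 3, 4, 5, 6, 7, 8, 9}, B' = {1, 2, 3, 5, 6, 7, 8, 9, 11}
Claimed RHS: A' ∩ B' = {1, 2, 3, 5, 6, 7, 8, 9}
Identity is INVALID: LHS = {1, 2, 3, 4, 5, 6, 7, 8, 9, 11} but the RHS claimed here equals {1, 2, 3, 5, 6, 7, 8, 9}. The correct form is (A ∩ B)' = A' ∪ B'.

Identity is invalid: (A ∩ B)' = {1, 2, 3, 4, 5, 6, 7, 8, 9, 11} but A' ∩ B' = {1, 2, 3, 5, 6, 7, 8, 9}. The correct De Morgan law is (A ∩ B)' = A' ∪ B'.


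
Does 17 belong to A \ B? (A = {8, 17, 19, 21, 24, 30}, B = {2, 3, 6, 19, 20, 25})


A = {8, 17, 19, 21, 24, 30}, B = {2, 3, 6, 19, 20, 25}
A \ B = elements in A but not in B
A \ B = {8, 17, 21, 24, 30}
Checking if 17 ∈ A \ B
17 is in A \ B → True

17 ∈ A \ B


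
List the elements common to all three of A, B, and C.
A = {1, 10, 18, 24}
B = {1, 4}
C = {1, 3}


A ∩ B = {1}
(A ∩ B) ∩ C = {1}

A ∩ B ∩ C = {1}


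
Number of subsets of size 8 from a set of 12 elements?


C(n,k) = n! / (k!(n-k)!)
C(12,8) = 12! / (8!4!)
= 495

C(12,8) = 495


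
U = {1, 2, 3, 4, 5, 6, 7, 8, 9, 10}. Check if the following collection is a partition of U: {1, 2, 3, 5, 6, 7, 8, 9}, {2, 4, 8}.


A partition requires: (1) non-empty parts, (2) pairwise disjoint, (3) union = U
Parts: {1, 2, 3, 5, 6, 7, 8, 9}, {2, 4, 8}
Union of parts: {1, 2, 3, 4, 5, 6, 7, 8, 9}
U = {1, 2, 3, 4, 5, 6, 7, 8, 9, 10}
All non-empty? True
Pairwise disjoint? False
Covers U? False

No, not a valid partition


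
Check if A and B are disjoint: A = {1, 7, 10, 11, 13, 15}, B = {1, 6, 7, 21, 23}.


Disjoint means A ∩ B = ∅.
A ∩ B = {1, 7}
A ∩ B ≠ ∅, so A and B are NOT disjoint.

No, A and B are not disjoint (A ∩ B = {1, 7})


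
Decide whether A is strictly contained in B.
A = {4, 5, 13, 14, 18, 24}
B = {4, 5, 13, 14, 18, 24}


A ⊂ B requires: A ⊆ B AND A ≠ B.
A ⊆ B? Yes
A = B? Yes
A = B, so A is not a PROPER subset.

No, A is not a proper subset of B


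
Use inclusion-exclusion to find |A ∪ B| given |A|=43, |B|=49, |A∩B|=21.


|A ∪ B| = |A| + |B| - |A ∩ B|
= 43 + 49 - 21
= 71

|A ∪ B| = 71


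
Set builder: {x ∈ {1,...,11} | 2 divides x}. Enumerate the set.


Checking each candidate:
Condition: multiples of 2 in {1,...,11}
Result = {2, 4, 6, 8, 10}

{2, 4, 6, 8, 10}


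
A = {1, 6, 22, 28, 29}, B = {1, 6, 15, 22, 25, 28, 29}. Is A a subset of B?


A ⊆ B means every element of A is in B.
All elements of A are in B.
So A ⊆ B.

Yes, A ⊆ B


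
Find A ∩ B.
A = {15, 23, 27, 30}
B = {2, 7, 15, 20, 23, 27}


A ∩ B = elements in both A and B
A = {15, 23, 27, 30}
B = {2, 7, 15, 20, 23, 27}
A ∩ B = {15, 23, 27}

A ∩ B = {15, 23, 27}


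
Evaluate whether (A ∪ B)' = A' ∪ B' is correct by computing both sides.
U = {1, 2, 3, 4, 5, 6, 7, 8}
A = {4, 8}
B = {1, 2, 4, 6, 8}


LHS: A ∪ B = {1, 2, 4, 6, 8}
(A ∪ B)' = U \ (A ∪ B) = {3, 5, 7}
A' = {1, 2, 3, 5, 6, 7}, B' = {3, 5, 7}
Claimed RHS: A' ∪ B' = {1, 2, 3, 5, 6, 7}
Identity is INVALID: LHS = {3, 5, 7} but the RHS claimed here equals {1, 2, 3, 5, 6, 7}. The correct form is (A ∪ B)' = A' ∩ B'.

Identity is invalid: (A ∪ B)' = {3, 5, 7} but A' ∪ B' = {1, 2, 3, 5, 6, 7}. The correct De Morgan law is (A ∪ B)' = A' ∩ B'.


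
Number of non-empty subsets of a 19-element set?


Total subsets = 2^n = 2^19 = 524288
Non-empty subsets exclude the empty set: 2^n - 1
= 524288 - 1
= 524287

Number of non-empty subsets = 524287


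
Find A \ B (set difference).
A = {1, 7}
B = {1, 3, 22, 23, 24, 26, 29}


A \ B = elements in A but not in B
A = {1, 7}
B = {1, 3, 22, 23, 24, 26, 29}
Remove from A any elements in B
A \ B = {7}

A \ B = {7}


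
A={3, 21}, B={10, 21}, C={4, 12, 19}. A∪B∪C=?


A ∪ B = {3, 10, 21}
(A ∪ B) ∪ C = {3, 4, 10, 12, 19, 21}

A ∪ B ∪ C = {3, 4, 10, 12, 19, 21}


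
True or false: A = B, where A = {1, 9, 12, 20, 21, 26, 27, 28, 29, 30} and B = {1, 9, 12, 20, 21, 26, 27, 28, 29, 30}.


Two sets are equal iff they have exactly the same elements.
A = {1, 9, 12, 20, 21, 26, 27, 28, 29, 30}
B = {1, 9, 12, 20, 21, 26, 27, 28, 29, 30}
Same elements → A = B

Yes, A = B


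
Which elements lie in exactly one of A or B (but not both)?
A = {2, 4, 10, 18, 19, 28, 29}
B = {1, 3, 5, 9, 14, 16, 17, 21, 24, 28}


A △ B = (A \ B) ∪ (B \ A) = elements in exactly one of A or B
A \ B = {2, 4, 10, 18, 19, 29}
B \ A = {1, 3, 5, 9, 14, 16, 17, 21, 24}
A △ B = {1, 2, 3, 4, 5, 9, 10, 14, 16, 17, 18, 19, 21, 24, 29}

A △ B = {1, 2, 3, 4, 5, 9, 10, 14, 16, 17, 18, 19, 21, 24, 29}


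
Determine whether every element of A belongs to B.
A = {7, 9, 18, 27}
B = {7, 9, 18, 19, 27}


A ⊆ B means every element of A is in B.
All elements of A are in B.
So A ⊆ B.

Yes, A ⊆ B


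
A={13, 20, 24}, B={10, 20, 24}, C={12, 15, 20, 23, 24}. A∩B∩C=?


A ∩ B = {20, 24}
(A ∩ B) ∩ C = {20, 24}

A ∩ B ∩ C = {20, 24}


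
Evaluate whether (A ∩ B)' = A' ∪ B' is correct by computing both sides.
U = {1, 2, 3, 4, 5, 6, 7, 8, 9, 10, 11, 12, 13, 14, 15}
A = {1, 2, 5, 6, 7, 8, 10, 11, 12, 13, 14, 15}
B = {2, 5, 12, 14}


LHS: A ∩ B = {2, 5, 12, 14}
(A ∩ B)' = U \ (A ∩ B) = {1, 3, 4, 6, 7, 8, 9, 10, 11, 13, 15}
A' = {3, 4, 9}, B' = {1, 3, 4, 6, 7, 8, 9, 10, 11, 13, 15}
Claimed RHS: A' ∪ B' = {1, 3, 4, 6, 7, 8, 9, 10, 11, 13, 15}
Identity is VALID: LHS = RHS = {1, 3, 4, 6, 7, 8, 9, 10, 11, 13, 15} ✓

Identity is valid. (A ∩ B)' = A' ∪ B' = {1, 3, 4, 6, 7, 8, 9, 10, 11, 13, 15}


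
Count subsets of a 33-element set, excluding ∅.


Total subsets = 2^n = 2^33 = 8589934592
Non-empty subsets exclude the empty set: 2^n - 1
= 8589934592 - 1
= 8589934591

Number of non-empty subsets = 8589934591


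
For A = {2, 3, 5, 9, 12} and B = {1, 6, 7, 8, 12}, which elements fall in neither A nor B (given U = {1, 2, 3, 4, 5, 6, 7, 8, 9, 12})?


A = {2, 3, 5, 9, 12}
B = {1, 6, 7, 8, 12}
Region: in neither A nor B (given U = {1, 2, 3, 4, 5, 6, 7, 8, 9, 12})
Elements: {4}

Elements in neither A nor B (given U = {1, 2, 3, 4, 5, 6, 7, 8, 9, 12}): {4}


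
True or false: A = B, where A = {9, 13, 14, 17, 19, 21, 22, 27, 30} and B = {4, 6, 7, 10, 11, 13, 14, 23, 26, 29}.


Two sets are equal iff they have exactly the same elements.
A = {9, 13, 14, 17, 19, 21, 22, 27, 30}
B = {4, 6, 7, 10, 11, 13, 14, 23, 26, 29}
Differences: {4, 6, 7, 9, 10, 11, 17, 19, 21, 22, 23, 26, 27, 29, 30}
A ≠ B

No, A ≠ B


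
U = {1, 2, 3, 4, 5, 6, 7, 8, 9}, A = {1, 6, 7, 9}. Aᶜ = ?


Aᶜ = U \ A = elements in U but not in A
U = {1, 2, 3, 4, 5, 6, 7, 8, 9}
A = {1, 6, 7, 9}
Aᶜ = {2, 3, 4, 5, 8}

Aᶜ = {2, 3, 4, 5, 8}


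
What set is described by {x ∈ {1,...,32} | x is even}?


Checking each candidate:
Condition: even numbers in {1,...,32}
Result = {2, 4, 6, 8, 10, 12, 14, 16, 18, 20, 22, 24, 26, 28, 30, 32}

{2, 4, 6, 8, 10, 12, 14, 16, 18, 20, 22, 24, 26, 28, 30, 32}


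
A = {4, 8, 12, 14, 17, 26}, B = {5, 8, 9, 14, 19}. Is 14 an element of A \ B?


A = {4, 8, 12, 14, 17, 26}, B = {5, 8, 9, 14, 19}
A \ B = elements in A but not in B
A \ B = {4, 12, 17, 26}
Checking if 14 ∈ A \ B
14 is not in A \ B → False

14 ∉ A \ B


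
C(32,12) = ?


C(n,k) = n! / (k!(n-k)!)
C(32,12) = 32! / (12!20!)
= 225792840

C(32,12) = 225792840


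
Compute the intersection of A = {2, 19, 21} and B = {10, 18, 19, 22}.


A ∩ B = elements in both A and B
A = {2, 19, 21}
B = {10, 18, 19, 22}
A ∩ B = {19}

A ∩ B = {19}


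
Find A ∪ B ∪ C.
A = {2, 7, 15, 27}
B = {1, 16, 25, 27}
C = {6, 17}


A ∪ B = {1, 2, 7, 15, 16, 25, 27}
(A ∪ B) ∪ C = {1, 2, 6, 7, 15, 16, 17, 25, 27}

A ∪ B ∪ C = {1, 2, 6, 7, 15, 16, 17, 25, 27}


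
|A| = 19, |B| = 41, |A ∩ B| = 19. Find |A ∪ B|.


|A ∪ B| = |A| + |B| - |A ∩ B|
= 19 + 41 - 19
= 41

|A ∪ B| = 41


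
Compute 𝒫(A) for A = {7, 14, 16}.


|A| = 3, so |P(A)| = 2^3 = 8
Enumerate subsets by cardinality (0 to 3):
∅, {7}, {14}, {16}, {7, 14}, {7, 16}, {14, 16}, {7, 14, 16}

P(A) has 8 subsets: ∅, {7}, {14}, {16}, {7, 14}, {7, 16}, {14, 16}, {7, 14, 16}


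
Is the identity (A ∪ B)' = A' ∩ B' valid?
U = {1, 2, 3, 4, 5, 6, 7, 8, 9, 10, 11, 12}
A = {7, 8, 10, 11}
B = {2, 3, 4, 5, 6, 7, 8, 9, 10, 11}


LHS: A ∪ B = {2, 3, 4, 5, 6, 7, 8, 9, 10, 11}
(A ∪ B)' = U \ (A ∪ B) = {1, 12}
A' = {1, 2, 3, 4, 5, 6, 9, 12}, B' = {1, 12}
Claimed RHS: A' ∩ B' = {1, 12}
Identity is VALID: LHS = RHS = {1, 12} ✓

Identity is valid. (A ∪ B)' = A' ∩ B' = {1, 12}


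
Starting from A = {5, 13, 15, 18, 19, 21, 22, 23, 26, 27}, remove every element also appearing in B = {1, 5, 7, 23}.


A \ B = elements in A but not in B
A = {5, 13, 15, 18, 19, 21, 22, 23, 26, 27}
B = {1, 5, 7, 23}
Remove from A any elements in B
A \ B = {13, 15, 18, 19, 21, 22, 26, 27}

A \ B = {13, 15, 18, 19, 21, 22, 26, 27}


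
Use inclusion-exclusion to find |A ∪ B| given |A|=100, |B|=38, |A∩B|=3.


|A ∪ B| = |A| + |B| - |A ∩ B|
= 100 + 38 - 3
= 135

|A ∪ B| = 135


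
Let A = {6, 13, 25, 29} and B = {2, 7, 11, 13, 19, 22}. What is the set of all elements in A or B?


A ∪ B = all elements in A or B (or both)
A = {6, 13, 25, 29}
B = {2, 7, 11, 13, 19, 22}
A ∪ B = {2, 6, 7, 11, 13, 19, 22, 25, 29}

A ∪ B = {2, 6, 7, 11, 13, 19, 22, 25, 29}


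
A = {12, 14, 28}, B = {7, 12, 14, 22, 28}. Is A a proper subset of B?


A ⊂ B requires: A ⊆ B AND A ≠ B.
A ⊆ B? Yes
A = B? No
A ⊂ B: Yes (A is a proper subset of B)

Yes, A ⊂ B


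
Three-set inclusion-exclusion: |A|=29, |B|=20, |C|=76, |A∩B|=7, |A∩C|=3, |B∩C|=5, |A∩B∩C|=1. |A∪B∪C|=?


|A∪B∪C| = |A|+|B|+|C| - |A∩B|-|A∩C|-|B∩C| + |A∩B∩C|
= 29+20+76 - 7-3-5 + 1
= 125 - 15 + 1
= 111

|A ∪ B ∪ C| = 111


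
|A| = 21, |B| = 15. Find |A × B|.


|A × B| = |A| × |B|
= 21 × 15
= 315

|A × B| = 315


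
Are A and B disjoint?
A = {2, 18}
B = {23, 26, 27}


Disjoint means A ∩ B = ∅.
A ∩ B = ∅
A ∩ B = ∅, so A and B are disjoint.

Yes, A and B are disjoint


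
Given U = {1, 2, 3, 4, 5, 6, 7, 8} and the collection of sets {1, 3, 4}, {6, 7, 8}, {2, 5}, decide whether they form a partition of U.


A partition requires: (1) non-empty parts, (2) pairwise disjoint, (3) union = U
Parts: {1, 3, 4}, {6, 7, 8}, {2, 5}
Union of parts: {1, 2, 3, 4, 5, 6, 7, 8}
U = {1, 2, 3, 4, 5, 6, 7, 8}
All non-empty? True
Pairwise disjoint? True
Covers U? True

Yes, valid partition


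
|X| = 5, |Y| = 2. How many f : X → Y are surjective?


n = |X| = 5, k = |Y| = 2. Surjections via inclusion-exclusion:
S(n,k) = Σ(-1)^i × C(k,i) × (k-i)^n, i=0 to k
i=0: (-1)^0×C(2,0)×2^5 = 32
i=1: (-1)^1×C(2,1)×1^5 = -2
i=2: (-1)^2×C(2,2)×0^5 = 0
Total = 30

Number of surjections = 30


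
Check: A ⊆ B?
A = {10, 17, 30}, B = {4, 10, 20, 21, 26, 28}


A ⊆ B means every element of A is in B.
Elements in A not in B: {17, 30}
So A ⊄ B.

No, A ⊄ B


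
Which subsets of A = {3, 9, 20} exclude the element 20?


A subset of A that omits 20 is a subset of A \ {20}, so there are 2^(n-1) = 2^2 = 4 of them.
Subsets excluding 20: ∅, {3}, {9}, {3, 9}

Subsets excluding 20 (4 total): ∅, {3}, {9}, {3, 9}


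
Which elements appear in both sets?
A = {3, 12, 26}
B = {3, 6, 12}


A ∩ B = elements in both A and B
A = {3, 12, 26}
B = {3, 6, 12}
A ∩ B = {3, 12}

A ∩ B = {3, 12}


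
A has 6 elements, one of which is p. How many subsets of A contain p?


Subsets of A containing p correspond to subsets of A \ {p}, which has 5 elements.
Count = 2^(n-1) = 2^5
= 32

Number of subsets containing p = 32


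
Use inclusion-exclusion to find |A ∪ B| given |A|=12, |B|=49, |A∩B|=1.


|A ∪ B| = |A| + |B| - |A ∩ B|
= 12 + 49 - 1
= 60

|A ∪ B| = 60


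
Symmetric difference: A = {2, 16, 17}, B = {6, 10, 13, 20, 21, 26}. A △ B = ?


A △ B = (A \ B) ∪ (B \ A) = elements in exactly one of A or B
A \ B = {2, 16, 17}
B \ A = {6, 10, 13, 20, 21, 26}
A △ B = {2, 6, 10, 13, 16, 17, 20, 21, 26}

A △ B = {2, 6, 10, 13, 16, 17, 20, 21, 26}


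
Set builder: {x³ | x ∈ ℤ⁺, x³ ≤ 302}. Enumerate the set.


Checking each candidate:
Condition: positive perfect cubes ≤ 302
Result = {1, 8, 27, 64, 125, 216}

{1, 8, 27, 64, 125, 216}


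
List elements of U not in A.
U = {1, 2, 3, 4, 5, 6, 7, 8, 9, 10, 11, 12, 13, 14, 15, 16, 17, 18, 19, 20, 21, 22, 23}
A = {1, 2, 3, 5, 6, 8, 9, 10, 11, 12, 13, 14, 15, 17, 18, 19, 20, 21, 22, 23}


Aᶜ = U \ A = elements in U but not in A
U = {1, 2, 3, 4, 5, 6, 7, 8, 9, 10, 11, 12, 13, 14, 15, 16, 17, 18, 19, 20, 21, 22, 23}
A = {1, 2, 3, 5, 6, 8, 9, 10, 11, 12, 13, 14, 15, 17, 18, 19, 20, 21, 22, 23}
Aᶜ = {4, 7, 16}

Aᶜ = {4, 7, 16}


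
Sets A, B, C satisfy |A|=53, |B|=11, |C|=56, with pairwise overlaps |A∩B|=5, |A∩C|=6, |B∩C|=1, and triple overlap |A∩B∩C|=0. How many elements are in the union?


|A∪B∪C| = |A|+|B|+|C| - |A∩B|-|A∩C|-|B∩C| + |A∩B∩C|
= 53+11+56 - 5-6-1 + 0
= 120 - 12 + 0
= 108

|A ∪ B ∪ C| = 108


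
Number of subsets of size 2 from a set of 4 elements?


C(n,k) = n! / (k!(n-k)!)
C(4,2) = 4! / (2!2!)
= 6

C(4,2) = 6


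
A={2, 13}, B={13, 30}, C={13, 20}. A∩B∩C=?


A ∩ B = {13}
(A ∩ B) ∩ C = {13}

A ∩ B ∩ C = {13}


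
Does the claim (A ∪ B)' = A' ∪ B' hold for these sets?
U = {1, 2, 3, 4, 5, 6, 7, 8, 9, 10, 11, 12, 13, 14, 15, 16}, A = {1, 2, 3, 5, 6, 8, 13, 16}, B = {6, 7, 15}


LHS: A ∪ B = {1, 2, 3, 5, 6, 7, 8, 13, 15, 16}
(A ∪ B)' = U \ (A ∪ B) = {4, 9, 10, 11, 12, 14}
A' = {4, 7, 9, 10, 11, 12, 14, 15}, B' = {1, 2, 3, 4, 5, 8, 9, 10, 11, 12, 13, 14, 16}
Claimed RHS: A' ∪ B' = {1, 2, 3, 4, 5, 7, 8, 9, 10, 11, 12, 13, 14, 15, 16}
Identity is INVALID: LHS = {4, 9, 10, 11, 12, 14} but the RHS claimed here equals {1, 2, 3, 4, 5, 7, 8, 9, 10, 11, 12, 13, 14, 15, 16}. The correct form is (A ∪ B)' = A' ∩ B'.

Identity is invalid: (A ∪ B)' = {4, 9, 10, 11, 12, 14} but A' ∪ B' = {1, 2, 3, 4, 5, 7, 8, 9, 10, 11, 12, 13, 14, 15, 16}. The correct De Morgan law is (A ∪ B)' = A' ∩ B'.


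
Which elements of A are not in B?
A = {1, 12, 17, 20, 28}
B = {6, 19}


A \ B = elements in A but not in B
A = {1, 12, 17, 20, 28}
B = {6, 19}
Remove from A any elements in B
A \ B = {1, 12, 17, 20, 28}

A \ B = {1, 12, 17, 20, 28}


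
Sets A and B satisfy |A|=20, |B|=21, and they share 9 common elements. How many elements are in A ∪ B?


|A ∪ B| = |A| + |B| - |A ∩ B|
= 20 + 21 - 9
= 32

|A ∪ B| = 32


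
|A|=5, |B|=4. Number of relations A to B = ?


A relation from A to B is any subset of A × B.
|A × B| = 5 × 4 = 20
# relations = 2^|A × B| = 2^20 = 1048576

Number of relations = 1048576


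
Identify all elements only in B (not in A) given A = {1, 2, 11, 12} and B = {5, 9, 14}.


A = {1, 2, 11, 12}
B = {5, 9, 14}
Region: only in B (not in A)
Elements: {5, 9, 14}

Elements only in B (not in A): {5, 9, 14}


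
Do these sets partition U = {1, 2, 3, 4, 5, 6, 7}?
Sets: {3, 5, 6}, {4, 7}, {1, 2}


A partition requires: (1) non-empty parts, (2) pairwise disjoint, (3) union = U
Parts: {3, 5, 6}, {4, 7}, {1, 2}
Union of parts: {1, 2, 3, 4, 5, 6, 7}
U = {1, 2, 3, 4, 5, 6, 7}
All non-empty? True
Pairwise disjoint? True
Covers U? True

Yes, valid partition


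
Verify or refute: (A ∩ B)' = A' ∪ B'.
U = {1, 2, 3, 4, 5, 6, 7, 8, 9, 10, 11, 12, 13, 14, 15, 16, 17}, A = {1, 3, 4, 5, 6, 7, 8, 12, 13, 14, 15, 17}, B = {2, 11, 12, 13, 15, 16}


LHS: A ∩ B = {12, 13, 15}
(A ∩ B)' = U \ (A ∩ B) = {1, 2, 3, 4, 5, 6, 7, 8, 9, 10, 11, 14, 16, 17}
A' = {2, 9, 10, 11, 16}, B' = {1, 3, 4, 5, 6, 7, 8, 9, 10, 14, 17}
Claimed RHS: A' ∪ B' = {1, 2, 3, 4, 5, 6, 7, 8, 9, 10, 11, 14, 16, 17}
Identity is VALID: LHS = RHS = {1, 2, 3, 4, 5, 6, 7, 8, 9, 10, 11, 14, 16, 17} ✓

Identity is valid. (A ∩ B)' = A' ∪ B' = {1, 2, 3, 4, 5, 6, 7, 8, 9, 10, 11, 14, 16, 17}


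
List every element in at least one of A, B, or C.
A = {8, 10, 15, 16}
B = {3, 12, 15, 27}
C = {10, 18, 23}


A ∪ B = {3, 8, 10, 12, 15, 16, 27}
(A ∪ B) ∪ C = {3, 8, 10, 12, 15, 16, 18, 23, 27}

A ∪ B ∪ C = {3, 8, 10, 12, 15, 16, 18, 23, 27}


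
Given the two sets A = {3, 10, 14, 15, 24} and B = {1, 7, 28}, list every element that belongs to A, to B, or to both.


A ∪ B = all elements in A or B (or both)
A = {3, 10, 14, 15, 24}
B = {1, 7, 28}
A ∪ B = {1, 3, 7, 10, 14, 15, 24, 28}

A ∪ B = {1, 3, 7, 10, 14, 15, 24, 28}


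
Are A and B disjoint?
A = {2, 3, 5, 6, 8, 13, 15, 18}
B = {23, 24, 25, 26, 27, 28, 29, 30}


Disjoint means A ∩ B = ∅.
A ∩ B = ∅
A ∩ B = ∅, so A and B are disjoint.

Yes, A and B are disjoint


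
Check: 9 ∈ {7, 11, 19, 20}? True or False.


A = {7, 11, 19, 20}
Checking if 9 is in A
9 is not in A → False

9 ∉ A


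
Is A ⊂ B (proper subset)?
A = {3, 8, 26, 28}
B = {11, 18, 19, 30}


A ⊂ B requires: A ⊆ B AND A ≠ B.
A ⊆ B? No
A ⊄ B, so A is not a proper subset.

No, A is not a proper subset of B


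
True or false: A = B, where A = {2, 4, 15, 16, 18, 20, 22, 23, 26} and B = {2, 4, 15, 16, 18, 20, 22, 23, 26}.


Two sets are equal iff they have exactly the same elements.
A = {2, 4, 15, 16, 18, 20, 22, 23, 26}
B = {2, 4, 15, 16, 18, 20, 22, 23, 26}
Same elements → A = B

Yes, A = B


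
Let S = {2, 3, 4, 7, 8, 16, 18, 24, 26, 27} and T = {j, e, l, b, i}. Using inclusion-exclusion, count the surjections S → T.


n = |S| = 10, k = |T| = 5. Surjections via inclusion-exclusion:
S(n,k) = Σ(-1)^i × C(k,i) × (k-i)^n, i=0 to k
i=0: (-1)^0×C(5,0)×5^10 = 9765625
i=1: (-1)^1×C(5,1)×4^10 = -5242880
i=2: (-1)^2×C(5,2)×3^10 = 590490
i=3: (-1)^3×C(5,3)×2^10 = -10240
i=4: (-1)^4×C(5,4)×1^10 = 5
i=5: (-1)^5×C(5,5)×0^10 = 0
Total = 5103000

Number of surjections = 5103000


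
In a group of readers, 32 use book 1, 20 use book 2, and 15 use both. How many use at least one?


|A ∪ B| = |A| + |B| - |A ∩ B|
= 32 + 20 - 15
= 37

|A ∪ B| = 37


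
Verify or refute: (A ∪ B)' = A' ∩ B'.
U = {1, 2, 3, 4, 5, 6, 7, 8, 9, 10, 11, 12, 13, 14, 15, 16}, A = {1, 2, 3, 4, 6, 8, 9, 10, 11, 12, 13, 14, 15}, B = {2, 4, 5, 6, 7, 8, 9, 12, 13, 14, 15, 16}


LHS: A ∪ B = {1, 2, 3, 4, 5, 6, 7, 8, 9, 10, 11, 12, 13, 14, 15, 16}
(A ∪ B)' = U \ (A ∪ B) = ∅
A' = {5, 7, 16}, B' = {1, 3, 10, 11}
Claimed RHS: A' ∩ B' = ∅
Identity is VALID: LHS = RHS = ∅ ✓

Identity is valid. (A ∪ B)' = A' ∩ B' = ∅


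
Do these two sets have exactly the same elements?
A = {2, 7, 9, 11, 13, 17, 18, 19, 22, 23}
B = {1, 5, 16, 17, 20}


Two sets are equal iff they have exactly the same elements.
A = {2, 7, 9, 11, 13, 17, 18, 19, 22, 23}
B = {1, 5, 16, 17, 20}
Differences: {1, 2, 5, 7, 9, 11, 13, 16, 18, 19, 20, 22, 23}
A ≠ B

No, A ≠ B


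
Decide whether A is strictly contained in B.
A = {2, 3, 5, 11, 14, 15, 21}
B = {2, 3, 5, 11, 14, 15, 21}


A ⊂ B requires: A ⊆ B AND A ≠ B.
A ⊆ B? Yes
A = B? Yes
A = B, so A is not a PROPER subset.

No, A is not a proper subset of B


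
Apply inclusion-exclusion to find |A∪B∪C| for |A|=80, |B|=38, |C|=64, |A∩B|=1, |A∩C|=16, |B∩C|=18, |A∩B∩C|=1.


|A∪B∪C| = |A|+|B|+|C| - |A∩B|-|A∩C|-|B∩C| + |A∩B∩C|
= 80+38+64 - 1-16-18 + 1
= 182 - 35 + 1
= 148

|A ∪ B ∪ C| = 148


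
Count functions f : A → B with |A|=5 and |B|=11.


Each of |A| = 5 inputs maps to any of |B| = 11 outputs.
# functions = |B|^|A| = 11^5
= 161051

Number of functions = 161051


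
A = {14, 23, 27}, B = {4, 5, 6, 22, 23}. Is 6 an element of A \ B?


A = {14, 23, 27}, B = {4, 5, 6, 22, 23}
A \ B = elements in A but not in B
A \ B = {14, 27}
Checking if 6 ∈ A \ B
6 is not in A \ B → False

6 ∉ A \ B


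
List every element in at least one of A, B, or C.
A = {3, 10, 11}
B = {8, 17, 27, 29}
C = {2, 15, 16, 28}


A ∪ B = {3, 8, 10, 11, 17, 27, 29}
(A ∪ B) ∪ C = {2, 3, 8, 10, 11, 15, 16, 17, 27, 28, 29}

A ∪ B ∪ C = {2, 3, 8, 10, 11, 15, 16, 17, 27, 28, 29}
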